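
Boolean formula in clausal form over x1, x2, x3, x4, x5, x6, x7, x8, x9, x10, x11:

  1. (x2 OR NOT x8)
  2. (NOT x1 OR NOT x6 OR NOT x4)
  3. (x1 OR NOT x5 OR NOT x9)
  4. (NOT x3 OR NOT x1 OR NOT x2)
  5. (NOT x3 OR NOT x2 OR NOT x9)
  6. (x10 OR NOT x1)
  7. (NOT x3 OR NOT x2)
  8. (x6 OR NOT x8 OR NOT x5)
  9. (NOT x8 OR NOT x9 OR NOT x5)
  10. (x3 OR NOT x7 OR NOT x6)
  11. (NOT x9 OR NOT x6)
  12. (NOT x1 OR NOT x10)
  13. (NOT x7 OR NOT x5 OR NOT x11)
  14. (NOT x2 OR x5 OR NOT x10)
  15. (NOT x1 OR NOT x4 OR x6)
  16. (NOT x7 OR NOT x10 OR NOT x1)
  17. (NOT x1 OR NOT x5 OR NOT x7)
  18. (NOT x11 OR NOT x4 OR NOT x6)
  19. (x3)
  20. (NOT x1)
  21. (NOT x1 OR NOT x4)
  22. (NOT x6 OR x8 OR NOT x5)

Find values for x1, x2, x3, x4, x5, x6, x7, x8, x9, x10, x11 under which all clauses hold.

x1=0, x2=0, x3=1, x4=0, x5=1, x6=0, x7=1, x8=0, x9=0, x10=0, x11=0

The clause (x3) is unit: x3 must be True.
The clause (NOT x2) is unit: x2 must be False.
Unit propagation: (NOT x8) forces x8 = False.
The clause (NOT x1) is unit: x1 must be False.
Pure literal: x4 appears only negated; assign x4 = False.
Pure literal: x6 appears only negated; assign x6 = False.
Branch on x5: take x5 = True.
  then x9 is forced to False.
Set x7 = True and propagate.
  then x11 is forced to False.
x10 is now unconstrained; take x10 = False.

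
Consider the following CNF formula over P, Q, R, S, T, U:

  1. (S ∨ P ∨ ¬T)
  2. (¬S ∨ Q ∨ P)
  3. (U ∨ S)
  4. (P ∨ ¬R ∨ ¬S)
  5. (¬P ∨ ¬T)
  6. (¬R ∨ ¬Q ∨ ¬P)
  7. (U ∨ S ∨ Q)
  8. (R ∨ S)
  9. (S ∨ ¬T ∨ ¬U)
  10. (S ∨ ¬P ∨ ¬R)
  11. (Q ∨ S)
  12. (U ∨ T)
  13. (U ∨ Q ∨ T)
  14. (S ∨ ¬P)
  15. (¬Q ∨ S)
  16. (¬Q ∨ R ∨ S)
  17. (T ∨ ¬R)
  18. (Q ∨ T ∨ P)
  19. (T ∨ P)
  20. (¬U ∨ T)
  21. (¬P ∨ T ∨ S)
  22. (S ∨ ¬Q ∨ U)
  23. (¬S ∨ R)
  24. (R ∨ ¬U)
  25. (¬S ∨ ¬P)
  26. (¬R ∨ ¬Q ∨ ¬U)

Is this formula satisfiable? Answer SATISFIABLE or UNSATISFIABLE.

S = True:
  propagation gives R=True, P=True; an empty clause results — contradiction.
S = False:
  propagation gives U=True, R=True, T=False; an empty clause results — contradiction.
Every branch closes, so no satisfying assignment exists.

UNSATISFIABLE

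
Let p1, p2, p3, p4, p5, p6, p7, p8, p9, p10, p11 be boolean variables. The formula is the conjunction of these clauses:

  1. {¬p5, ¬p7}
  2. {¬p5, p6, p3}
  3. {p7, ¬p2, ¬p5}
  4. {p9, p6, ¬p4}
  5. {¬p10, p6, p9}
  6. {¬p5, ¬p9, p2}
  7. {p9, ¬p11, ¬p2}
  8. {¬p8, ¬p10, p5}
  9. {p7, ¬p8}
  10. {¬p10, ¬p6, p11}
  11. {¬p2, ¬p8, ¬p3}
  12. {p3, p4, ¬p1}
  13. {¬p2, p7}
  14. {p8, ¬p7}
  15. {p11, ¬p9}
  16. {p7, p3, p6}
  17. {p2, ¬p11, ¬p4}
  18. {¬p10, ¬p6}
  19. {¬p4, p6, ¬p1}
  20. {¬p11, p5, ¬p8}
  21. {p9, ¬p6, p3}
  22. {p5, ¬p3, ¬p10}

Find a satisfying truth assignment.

p1 = T, p2 = F, p3 = T, p4 = F, p5 = F, p6 = T, p7 = F, p8 = F, p9 = T, p10 = F, p11 = T

Pure literal: p10 appears only negated; assign p10 = False.
Branch on p1: take p1 = True.
Set p2 = False and propagate.
Branch on p3: take p3 = True.
The remaining clauses are satisfied by p4 = False, p5 = False, p6 = True, p7 = False, p8 = False, p9 = True, p11 = True.
Every clause has at least one true literal under this assignment.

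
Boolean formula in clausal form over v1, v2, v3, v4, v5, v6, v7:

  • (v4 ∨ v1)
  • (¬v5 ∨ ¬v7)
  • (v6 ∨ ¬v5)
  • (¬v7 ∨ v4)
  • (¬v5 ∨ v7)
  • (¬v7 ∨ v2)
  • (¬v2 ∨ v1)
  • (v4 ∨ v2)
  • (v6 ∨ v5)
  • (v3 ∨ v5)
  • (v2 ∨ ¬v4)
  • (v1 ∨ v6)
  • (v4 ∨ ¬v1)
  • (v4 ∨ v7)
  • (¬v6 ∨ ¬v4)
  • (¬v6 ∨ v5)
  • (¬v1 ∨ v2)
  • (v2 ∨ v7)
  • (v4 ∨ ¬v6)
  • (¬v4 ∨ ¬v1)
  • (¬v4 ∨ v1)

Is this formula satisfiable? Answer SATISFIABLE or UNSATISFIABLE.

v4 = True:
  propagation gives v2=True, v1=True; an empty clause results — contradiction.
v4 = False:
  propagation gives v1=True; an empty clause results — contradiction.
Every branch closes, so no satisfying assignment exists.

UNSATISFIABLE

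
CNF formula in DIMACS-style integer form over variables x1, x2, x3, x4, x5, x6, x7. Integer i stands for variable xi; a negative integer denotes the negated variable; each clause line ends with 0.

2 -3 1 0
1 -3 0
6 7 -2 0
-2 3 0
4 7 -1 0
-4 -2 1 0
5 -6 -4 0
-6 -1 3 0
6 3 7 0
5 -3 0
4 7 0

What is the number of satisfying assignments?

Case analysis on x3 and x1:
  x3=T, x1=T: 11 of the 32 assignments to (x2,x4,x5,x6,x7) work.
  x3=T, x1=F: a clause becomes empty — 0.
  x3=F, x1=T: remaining (x2,x4,x5,x6,x7) ∈ {(F,F,F,F,T); (F,F,T,F,T); (F,T,F,F,T); (F,T,T,F,T)} — 4.
  x3=F, x1=F: 8 of the 32 assignments to (x2,x4,x5,x6,x7) work.
Total: 11 + 0 + 4 + 8 = 23.

23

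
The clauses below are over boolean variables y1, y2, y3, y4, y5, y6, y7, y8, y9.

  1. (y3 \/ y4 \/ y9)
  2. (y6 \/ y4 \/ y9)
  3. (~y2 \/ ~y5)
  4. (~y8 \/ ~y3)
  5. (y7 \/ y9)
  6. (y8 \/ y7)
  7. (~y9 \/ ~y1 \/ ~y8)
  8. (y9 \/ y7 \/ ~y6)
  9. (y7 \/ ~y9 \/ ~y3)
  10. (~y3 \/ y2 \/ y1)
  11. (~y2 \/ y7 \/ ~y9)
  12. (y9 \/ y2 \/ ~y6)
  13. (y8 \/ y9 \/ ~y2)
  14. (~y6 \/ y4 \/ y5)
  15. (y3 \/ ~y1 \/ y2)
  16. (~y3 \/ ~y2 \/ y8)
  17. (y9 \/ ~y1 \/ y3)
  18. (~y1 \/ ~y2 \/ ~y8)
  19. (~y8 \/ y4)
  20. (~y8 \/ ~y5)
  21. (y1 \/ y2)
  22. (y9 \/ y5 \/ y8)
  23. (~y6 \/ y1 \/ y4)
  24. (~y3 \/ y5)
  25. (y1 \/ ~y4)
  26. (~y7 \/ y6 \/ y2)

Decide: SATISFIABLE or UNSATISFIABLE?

SATISFIABLE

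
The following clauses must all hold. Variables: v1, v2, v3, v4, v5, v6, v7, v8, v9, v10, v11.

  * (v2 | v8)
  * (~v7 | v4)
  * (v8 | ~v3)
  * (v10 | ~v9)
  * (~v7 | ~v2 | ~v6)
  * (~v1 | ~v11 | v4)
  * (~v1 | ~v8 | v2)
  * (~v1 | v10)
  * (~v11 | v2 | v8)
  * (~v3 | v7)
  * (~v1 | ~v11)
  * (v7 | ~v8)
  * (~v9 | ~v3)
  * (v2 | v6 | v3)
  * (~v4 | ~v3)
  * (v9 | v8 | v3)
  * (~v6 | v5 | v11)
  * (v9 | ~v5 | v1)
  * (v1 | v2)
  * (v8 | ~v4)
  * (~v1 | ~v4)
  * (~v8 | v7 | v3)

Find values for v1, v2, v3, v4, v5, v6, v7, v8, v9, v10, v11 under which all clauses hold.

v1=F  v2=T  v3=F  v4=F  v5=T  v6=T  v7=F  v8=F  v9=T  v10=T  v11=F

Pure literal: v10 appears only positively; assign v10 = True.
Set v1 = False and propagate.
  then v2 is forced to True.
Branch on v3: take v3 = False.
Try v4 = False.
  then v7 is forced to False.
  then v8 is forced to False.
  then v9 is forced to True.
The remaining clauses are satisfied by v5 = True, v6 = True, v11 = False.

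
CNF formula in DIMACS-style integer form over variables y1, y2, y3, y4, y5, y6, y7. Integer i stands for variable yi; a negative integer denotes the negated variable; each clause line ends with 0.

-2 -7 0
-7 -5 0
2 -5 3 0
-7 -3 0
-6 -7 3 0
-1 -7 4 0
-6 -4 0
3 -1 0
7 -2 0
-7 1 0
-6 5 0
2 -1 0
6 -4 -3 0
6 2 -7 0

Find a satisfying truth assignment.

y1 = F, y2 = F, y3 = T, y4 = F, y5 = F, y6 = F, y7 = F

Set y1 = False and propagate.
  then y7 is forced to False.
  then y2 is forced to False.
For the remaining variables, y3 = True, y4 = False, y5 = False, y6 = False works.
Check each clause:
  1. (~y2 | ~y7) — ~y7 is true.
  2. (~y7 | ~y5) — ~y7 is true.
  3. (~y5 | y2 | y3) — y3 is true.
  4. (~y7 | ~y3) — ~y7 is true.
  5. (~y6 | ~y7 | y3) — ~y7 is true.
  6. (y4 | ~y7 | ~y1) — ~y7 is true.
  7. (~y4 | ~y6) — ~y6 is true.
  8. (y3 | ~y1) — y3 is true.
  9. (~y2 | y7) — ~y2 is true.
  10. (y1 | ~y7) — ~y7 is true.
  11. (~y6 | y5) — ~y6 is true.
  12. (~y1 | y2) — ~y1 is true.
  13. (~y4 | ~y3 | y6) — ~y4 is true.
  14. (y2 | ~y7 | y6) — ~y7 is true.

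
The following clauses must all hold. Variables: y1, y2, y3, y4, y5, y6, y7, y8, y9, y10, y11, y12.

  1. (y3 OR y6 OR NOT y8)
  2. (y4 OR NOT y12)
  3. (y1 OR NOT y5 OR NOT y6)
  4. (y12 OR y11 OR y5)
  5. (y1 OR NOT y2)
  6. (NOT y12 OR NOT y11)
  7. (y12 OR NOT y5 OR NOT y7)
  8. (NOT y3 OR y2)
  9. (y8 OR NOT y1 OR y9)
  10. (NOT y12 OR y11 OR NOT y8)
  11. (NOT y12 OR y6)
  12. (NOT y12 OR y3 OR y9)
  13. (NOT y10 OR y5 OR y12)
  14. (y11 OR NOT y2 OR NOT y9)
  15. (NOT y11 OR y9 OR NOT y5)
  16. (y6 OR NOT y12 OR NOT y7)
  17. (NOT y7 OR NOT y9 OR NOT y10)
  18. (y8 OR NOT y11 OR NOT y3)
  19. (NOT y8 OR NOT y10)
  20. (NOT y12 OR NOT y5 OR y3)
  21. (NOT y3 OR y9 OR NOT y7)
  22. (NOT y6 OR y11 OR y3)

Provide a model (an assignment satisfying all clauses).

y1=T  y2=T  y3=T  y4=T  y5=F  y6=T  y7=F  y8=T  y9=T  y10=F  y11=T  y12=F

Pure literal: y4 appears only positively; assign y4 = True.
Pure literal: y7 appears only negated; assign y7 = False.
Branch on y1: take y1 = True.
Try y2 = True.
Branch on y3: take y3 = True.
The remaining clauses are satisfied by y5 = False, y6 = True, y8 = True, y9 = True, y10 = False, y11 = True, y12 = False.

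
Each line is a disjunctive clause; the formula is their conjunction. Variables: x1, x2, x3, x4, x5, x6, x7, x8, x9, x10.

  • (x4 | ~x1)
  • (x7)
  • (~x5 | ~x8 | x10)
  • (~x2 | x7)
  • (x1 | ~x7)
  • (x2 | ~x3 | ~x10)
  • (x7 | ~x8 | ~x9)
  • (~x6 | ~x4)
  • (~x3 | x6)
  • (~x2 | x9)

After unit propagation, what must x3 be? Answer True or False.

False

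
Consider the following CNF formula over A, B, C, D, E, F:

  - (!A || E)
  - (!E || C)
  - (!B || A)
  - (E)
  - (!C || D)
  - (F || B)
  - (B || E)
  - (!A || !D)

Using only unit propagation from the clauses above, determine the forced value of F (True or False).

True

Unit clause (E) sets E = True.
From (!E || C) and E = True: C = True.
(!C || D) with C = True leaves only D, so D = True.
(!D || !A) with D = True leaves only !A, so A = False.
(!B || A) with A = False leaves only !B, so B = False.
From (F || B) and B = False: F = True.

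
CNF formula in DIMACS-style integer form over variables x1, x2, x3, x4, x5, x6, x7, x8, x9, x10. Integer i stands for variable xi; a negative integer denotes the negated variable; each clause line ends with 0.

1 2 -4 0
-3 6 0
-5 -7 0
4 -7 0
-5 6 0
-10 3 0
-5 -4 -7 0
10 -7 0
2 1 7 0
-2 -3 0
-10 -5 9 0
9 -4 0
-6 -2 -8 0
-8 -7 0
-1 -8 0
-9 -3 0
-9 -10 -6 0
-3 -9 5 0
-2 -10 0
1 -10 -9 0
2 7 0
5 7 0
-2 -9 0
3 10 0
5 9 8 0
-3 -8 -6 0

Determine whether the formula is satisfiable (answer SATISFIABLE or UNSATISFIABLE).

x7 = True:
  propagation gives x5=False, x4=True, x10=True, x3=True; an empty clause results — contradiction.
x7 = False:
  propagation gives x2=True, x3=False, x10=False; an empty clause results — contradiction.
Every branch closes, so no satisfying assignment exists.

UNSATISFIABLE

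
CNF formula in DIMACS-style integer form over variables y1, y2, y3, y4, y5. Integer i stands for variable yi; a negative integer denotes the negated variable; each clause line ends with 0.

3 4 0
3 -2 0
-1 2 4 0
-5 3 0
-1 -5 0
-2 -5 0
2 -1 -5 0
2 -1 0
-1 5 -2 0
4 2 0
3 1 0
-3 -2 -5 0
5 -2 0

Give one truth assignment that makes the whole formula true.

y1=0, y2=0, y3=1, y4=1, y5=1

Check each clause:
  1. (y3 \/ y4) — y3 is true.
  2. (~y2 \/ y3) — y3 is true.
  3. (y2 \/ y4 \/ ~y1) — y4 is true.
  4. (y3 \/ ~y5) — y3 is true.
  5. (~y5 \/ ~y1) — ~y1 is true.
  6. (~y5 \/ ~y2) — ~y2 is true.
  7. (y2 \/ ~y1 \/ ~y5) — ~y1 is true.
  8. (y2 \/ ~y1) — ~y1 is true.
  9. (~y2 \/ y5 \/ ~y1) — y5 is true.
  10. (y4 \/ y2) — y4 is true.
  11. (y3 \/ y1) — y3 is true.
  12. (~y3 \/ ~y2 \/ ~y5) — ~y2 is true.
  13. (~y2 \/ y5) — y5 is true.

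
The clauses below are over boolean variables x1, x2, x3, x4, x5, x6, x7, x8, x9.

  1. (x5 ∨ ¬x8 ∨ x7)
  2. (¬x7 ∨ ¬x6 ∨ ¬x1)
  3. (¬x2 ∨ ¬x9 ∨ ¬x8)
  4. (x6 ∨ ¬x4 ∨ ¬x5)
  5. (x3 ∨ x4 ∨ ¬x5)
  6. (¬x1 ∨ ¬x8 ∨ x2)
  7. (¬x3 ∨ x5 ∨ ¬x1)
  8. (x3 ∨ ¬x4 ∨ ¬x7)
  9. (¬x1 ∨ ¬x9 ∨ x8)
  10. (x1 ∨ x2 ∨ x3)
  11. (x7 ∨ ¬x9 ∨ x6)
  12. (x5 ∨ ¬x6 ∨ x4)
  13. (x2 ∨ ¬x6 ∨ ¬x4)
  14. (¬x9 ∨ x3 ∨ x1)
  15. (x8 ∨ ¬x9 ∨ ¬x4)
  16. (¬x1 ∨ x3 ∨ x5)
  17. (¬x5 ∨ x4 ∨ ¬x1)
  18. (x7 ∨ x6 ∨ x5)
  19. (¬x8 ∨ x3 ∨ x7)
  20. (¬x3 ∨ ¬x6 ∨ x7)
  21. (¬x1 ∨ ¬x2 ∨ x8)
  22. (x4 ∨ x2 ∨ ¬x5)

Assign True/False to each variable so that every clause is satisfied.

x1=F, x2=T, x3=T, x4=T, x5=F, x6=T, x7=T, x8=F, x9=F

Pure literal: x9 appears only negated; assign x9 = False.
Try x1 = False.
Try x2 = True.
For the remaining variables, x3 = True, x4 = True, x5 = False, x6 = True, x7 = True, x8 = False works.
Every clause has at least one true literal under this assignment.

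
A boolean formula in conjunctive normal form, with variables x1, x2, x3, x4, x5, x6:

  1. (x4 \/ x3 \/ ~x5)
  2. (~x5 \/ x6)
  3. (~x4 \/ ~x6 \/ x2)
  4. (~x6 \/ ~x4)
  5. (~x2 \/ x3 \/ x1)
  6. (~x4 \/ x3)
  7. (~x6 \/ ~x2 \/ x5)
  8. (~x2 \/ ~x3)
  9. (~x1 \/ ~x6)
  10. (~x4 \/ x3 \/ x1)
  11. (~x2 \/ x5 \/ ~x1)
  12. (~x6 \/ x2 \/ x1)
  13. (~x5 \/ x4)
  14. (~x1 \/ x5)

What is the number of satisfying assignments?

3

The models are:
  x1=0 x2=0 x3=0 x4=0 x5=0 x6=0
  x1=0 x2=0 x3=1 x4=0 x5=0 x6=0
  x1=0 x2=0 x3=1 x4=1 x5=0 x6=0
That's 3 in total.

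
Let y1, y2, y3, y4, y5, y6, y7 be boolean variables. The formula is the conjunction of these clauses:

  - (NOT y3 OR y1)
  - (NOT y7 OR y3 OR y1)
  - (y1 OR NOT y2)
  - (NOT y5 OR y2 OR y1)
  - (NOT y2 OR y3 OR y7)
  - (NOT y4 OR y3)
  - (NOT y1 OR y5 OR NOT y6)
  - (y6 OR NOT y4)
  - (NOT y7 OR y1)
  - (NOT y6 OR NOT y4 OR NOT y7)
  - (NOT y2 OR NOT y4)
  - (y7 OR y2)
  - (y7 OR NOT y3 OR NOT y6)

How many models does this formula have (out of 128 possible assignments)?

Case analysis on y1 and y7:
  y1=T, y7=T: y2, y3 free; 3 ways for (y4,y5,y6) × 2^2 = 12.
  y1=T, y7=F: remaining (y2,y3,y4,y5,y6) ∈ {(T,T,F,F,F); (T,T,F,T,F)} — 2.
  y1=F, y7=T: a clause becomes empty — 0.
  y1=F, y7=F: a clause becomes empty — 0.
Total: 12 + 2 + 0 + 0 = 14.

14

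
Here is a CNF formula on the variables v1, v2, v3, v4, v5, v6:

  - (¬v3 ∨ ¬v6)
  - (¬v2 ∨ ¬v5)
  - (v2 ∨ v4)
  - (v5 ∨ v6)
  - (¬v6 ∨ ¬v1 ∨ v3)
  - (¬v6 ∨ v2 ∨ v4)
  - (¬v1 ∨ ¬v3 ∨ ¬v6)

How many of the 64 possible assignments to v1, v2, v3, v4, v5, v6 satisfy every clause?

8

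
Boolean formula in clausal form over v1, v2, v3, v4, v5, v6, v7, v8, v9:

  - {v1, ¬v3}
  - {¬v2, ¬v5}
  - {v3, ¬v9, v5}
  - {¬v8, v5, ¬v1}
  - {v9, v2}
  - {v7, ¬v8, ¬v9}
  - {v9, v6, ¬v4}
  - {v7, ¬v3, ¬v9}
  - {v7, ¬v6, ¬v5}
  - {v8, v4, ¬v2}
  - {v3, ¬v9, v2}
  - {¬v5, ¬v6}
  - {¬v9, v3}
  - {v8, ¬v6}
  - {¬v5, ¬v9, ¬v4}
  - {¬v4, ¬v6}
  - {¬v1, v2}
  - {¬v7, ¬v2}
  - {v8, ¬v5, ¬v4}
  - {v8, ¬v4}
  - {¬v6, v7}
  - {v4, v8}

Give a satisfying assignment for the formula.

Try v1 = False.
  then v3 is forced to False.
  then v9 is forced to False.
  then v2 is forced to True.
  then v5 is forced to False.
  then v7 is forced to False.
  then v6 is forced to False.
  then v4 is forced to False.
  then v8 is forced to True.
Check each clause:
  1. {v1, ¬v3} — ¬v3 is true.
  2. {¬v5, ¬v2} — ¬v5 is true.
  3. {¬v9, v3, v5} — ¬v9 is true.
  4. {¬v8, v5, ¬v1} — ¬v1 is true.
  5. {v2, v9} — v2 is true.
  6. {¬v8, ¬v9, v7} — ¬v9 is true.
  7. {v9, v6, ¬v4} — ¬v4 is true.
  8. {¬v9, v7, ¬v3} — ¬v3 is true.
  9. {¬v6, v7, ¬v5} — ¬v6 is true.
  10. {v8, ¬v2, v4} — v8 is true.
  11. {v3, ¬v9, v2} — v2 is true.
  12. {¬v5, ¬v6} — ¬v6 is true.
  13. {¬v9, v3} — ¬v9 is true.
  14. {v8, ¬v6} — v8 is true.
  15. {¬v9, ¬v4, ¬v5} — ¬v5 is true.
  16. {¬v4, ¬v6} — ¬v6 is true.
  17. {¬v1, v2} — v2 is true.
  18. {¬v7, ¬v2} — ¬v7 is true.
  19. {¬v4, v8, ¬v5} — v8 is true.
  20. {v8, ¬v4} — v8 is true.
  21. {¬v6, v7} — ¬v6 is true.
  22. {v4, v8} — v8 is true.

v1=0, v2=1, v3=0, v4=0, v5=0, v6=0, v7=0, v8=1, v9=0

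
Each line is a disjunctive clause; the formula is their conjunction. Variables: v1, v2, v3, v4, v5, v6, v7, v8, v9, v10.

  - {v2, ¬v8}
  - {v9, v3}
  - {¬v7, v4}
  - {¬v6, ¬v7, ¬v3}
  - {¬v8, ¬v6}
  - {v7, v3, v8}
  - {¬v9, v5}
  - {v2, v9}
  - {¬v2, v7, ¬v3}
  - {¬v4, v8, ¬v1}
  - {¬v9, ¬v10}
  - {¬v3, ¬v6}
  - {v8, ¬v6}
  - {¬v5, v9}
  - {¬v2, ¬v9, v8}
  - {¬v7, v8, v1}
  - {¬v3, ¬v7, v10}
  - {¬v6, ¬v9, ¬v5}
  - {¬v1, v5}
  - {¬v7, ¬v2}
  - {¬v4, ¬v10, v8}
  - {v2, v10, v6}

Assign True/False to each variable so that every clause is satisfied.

v1 = False, v2 = True, v3 = False, v4 = True, v5 = True, v6 = False, v7 = False, v8 = True, v9 = True, v10 = False

Check each clause:
  1. {¬v8, v2} — v2 is true.
  2. {v3, v9} — v9 is true.
  3. {v4, ¬v7} — ¬v7 is true.
  4. {¬v7, ¬v3, ¬v6} — ¬v7 is true.
  5. {¬v8, ¬v6} — ¬v6 is true.
  6. {v3, v8, v7} — v8 is true.
  7. {v5, ¬v9} — v5 is true.
  8. {v2, v9} — v9 is true.
  9. {v7, ¬v2, ¬v3} — ¬v3 is true.
  10. {¬v4, v8, ¬v1} — v8 is true.
  11. {¬v9, ¬v10} — ¬v10 is true.
  12. {¬v3, ¬v6} — ¬v6 is true.
  13. {¬v6, v8} — v8 is true.
  14. {v9, ¬v5} — v9 is true.
  15. {v8, ¬v2, ¬v9} — v8 is true.
  16. {v1, ¬v7, v8} — v8 is true.
  17. {¬v3, v10, ¬v7} — ¬v7 is true.
  18. {¬v9, ¬v5, ¬v6} — ¬v6 is true.
  19. {v5, ¬v1} — v5 is true.
  20. {¬v2, ¬v7} — ¬v7 is true.
  21. {¬v10, v8, ¬v4} — v8 is true.
  22. {v6, v10, v2} — v2 is true.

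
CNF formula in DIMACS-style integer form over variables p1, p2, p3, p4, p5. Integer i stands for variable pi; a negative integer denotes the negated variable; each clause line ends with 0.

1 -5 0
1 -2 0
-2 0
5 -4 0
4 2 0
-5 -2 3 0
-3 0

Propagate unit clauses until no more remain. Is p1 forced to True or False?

(!p2) is a unit clause: p2 = False.
(p4 || p2): since p2 = False, the clause reduces to (p4). p4 = True.
(!p4 || p5): since p4 = True, the clause reduces to (p5). p5 = True.
From (p1 || !p5) and p5 = True: p1 = True.

True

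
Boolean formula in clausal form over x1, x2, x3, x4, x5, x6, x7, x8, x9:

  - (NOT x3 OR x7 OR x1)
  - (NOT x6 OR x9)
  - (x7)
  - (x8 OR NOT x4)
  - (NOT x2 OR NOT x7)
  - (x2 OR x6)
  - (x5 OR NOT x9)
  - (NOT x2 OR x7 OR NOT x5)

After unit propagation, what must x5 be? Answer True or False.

True

Unit clause (x7) sets x7 = True.
From (NOT x7 OR NOT x2) and x7 = True: x2 = False.
(x6 OR x2): since x2 = False, the clause reduces to (x6). x6 = True.
(NOT x6 OR x9): since x6 = True, the clause reduces to (x9). x9 = True.
In (x5 OR NOT x9), NOT x9 is now false; x5 must hold, so x5 = True.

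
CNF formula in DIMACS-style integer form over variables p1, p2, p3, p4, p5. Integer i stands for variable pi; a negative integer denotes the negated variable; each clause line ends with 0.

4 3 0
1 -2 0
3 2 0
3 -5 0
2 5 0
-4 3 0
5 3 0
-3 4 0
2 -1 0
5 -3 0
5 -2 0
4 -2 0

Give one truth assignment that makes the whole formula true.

p1 = 0, p2 = 0, p3 = 1, p4 = 1, p5 = 1

Try p1 = False.
  then p2 is forced to False.
  then p3 is forced to True.
  then p5 is forced to True.
  then p4 is forced to True.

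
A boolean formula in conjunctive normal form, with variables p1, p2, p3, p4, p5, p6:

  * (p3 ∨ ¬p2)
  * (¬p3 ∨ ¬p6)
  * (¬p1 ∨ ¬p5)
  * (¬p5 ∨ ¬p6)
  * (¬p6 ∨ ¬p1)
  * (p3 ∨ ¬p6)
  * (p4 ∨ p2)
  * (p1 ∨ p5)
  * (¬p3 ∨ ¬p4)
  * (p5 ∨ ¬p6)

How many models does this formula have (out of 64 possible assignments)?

Satisfying assignments:
  p1=F p2=F p3=F p4=T p5=T p6=F
  p1=F p2=T p3=T p4=F p5=T p6=F
  p1=T p2=F p3=F p4=T p5=F p6=F
  p1=T p2=T p3=T p4=F p5=F p6=F
That's 4 in total.

4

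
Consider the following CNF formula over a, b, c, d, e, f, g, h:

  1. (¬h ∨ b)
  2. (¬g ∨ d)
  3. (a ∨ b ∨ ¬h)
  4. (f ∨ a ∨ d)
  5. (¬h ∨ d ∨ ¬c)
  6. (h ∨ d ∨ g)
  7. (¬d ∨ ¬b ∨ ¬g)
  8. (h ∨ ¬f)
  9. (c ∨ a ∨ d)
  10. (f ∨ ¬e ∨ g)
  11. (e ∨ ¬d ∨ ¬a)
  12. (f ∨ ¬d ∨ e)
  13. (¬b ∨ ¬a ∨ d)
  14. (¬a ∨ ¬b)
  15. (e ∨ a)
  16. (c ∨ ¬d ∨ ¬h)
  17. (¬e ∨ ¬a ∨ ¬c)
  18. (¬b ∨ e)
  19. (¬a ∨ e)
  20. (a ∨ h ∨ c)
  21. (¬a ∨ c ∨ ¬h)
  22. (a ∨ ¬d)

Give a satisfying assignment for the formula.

Branch on a: take a = True.
  then b is forced to False.
  then h is forced to False.
  then f is forced to False.
  then e is forced to True.
  then g is forced to True.
  then d is forced to True.
  then c is forced to False.
Every clause has at least one true literal under this assignment.

a=True, b=False, c=False, d=True, e=True, f=False, g=True, h=False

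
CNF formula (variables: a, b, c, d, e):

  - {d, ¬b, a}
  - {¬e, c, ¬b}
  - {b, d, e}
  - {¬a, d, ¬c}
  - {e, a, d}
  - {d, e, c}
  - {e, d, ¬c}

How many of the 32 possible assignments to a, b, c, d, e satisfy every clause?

Split on d, then e.
  d=1, e=1: a free; 3 ways for (b,c) × 2^1 = 6.
  d=1, e=0: a, b, c free → 2^3 = 8.
  d=0, e=1: remaining (a,b,c) ∈ {(0,0,0); (0,0,1); (1,0,0)} — 3.
  d=0, e=0: a clause becomes empty — 0.
Total: 6 + 8 + 3 + 0 = 17.

17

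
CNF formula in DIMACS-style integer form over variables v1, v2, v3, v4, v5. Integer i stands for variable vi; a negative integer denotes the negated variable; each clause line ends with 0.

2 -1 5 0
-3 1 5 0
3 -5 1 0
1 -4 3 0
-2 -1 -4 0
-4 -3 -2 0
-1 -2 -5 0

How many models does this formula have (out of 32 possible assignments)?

11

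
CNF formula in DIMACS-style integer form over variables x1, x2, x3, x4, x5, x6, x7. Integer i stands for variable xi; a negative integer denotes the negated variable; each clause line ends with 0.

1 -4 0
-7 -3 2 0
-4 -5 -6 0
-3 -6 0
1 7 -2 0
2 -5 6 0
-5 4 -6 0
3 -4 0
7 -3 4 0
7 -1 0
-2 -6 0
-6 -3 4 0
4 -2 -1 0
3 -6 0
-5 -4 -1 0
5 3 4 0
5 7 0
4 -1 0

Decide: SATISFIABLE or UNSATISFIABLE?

Branch on x1: take x1 = False.
  then x4 is forced to False.
Set x2 = True and propagate.
  then x7 is forced to True.
  then x6 is forced to False.
Try x3 = False.
  then x5 is forced to True.
So x1=False, x2=True, x3=False, x4=False, x5=True, x6=False, x7=True is a satisfying assignment.

SATISFIABLE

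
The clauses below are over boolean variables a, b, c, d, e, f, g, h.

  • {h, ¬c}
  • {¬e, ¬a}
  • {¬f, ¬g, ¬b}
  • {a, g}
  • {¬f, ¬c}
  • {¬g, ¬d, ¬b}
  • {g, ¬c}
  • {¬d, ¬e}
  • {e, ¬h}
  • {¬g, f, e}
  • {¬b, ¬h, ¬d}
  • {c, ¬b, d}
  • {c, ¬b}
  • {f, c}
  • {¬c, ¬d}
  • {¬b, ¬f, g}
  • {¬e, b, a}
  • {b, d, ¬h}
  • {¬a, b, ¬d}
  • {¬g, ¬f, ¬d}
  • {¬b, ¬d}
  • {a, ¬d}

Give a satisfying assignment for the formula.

Branch on a: take a = False.
  then g is forced to True.
  then d is forced to False.
Branch on b: take b = False.
  then e is forced to False.
  then h is forced to False.
  then c is forced to False.
  then f is forced to True.

a=0, b=0, c=0, d=0, e=0, f=1, g=1, h=0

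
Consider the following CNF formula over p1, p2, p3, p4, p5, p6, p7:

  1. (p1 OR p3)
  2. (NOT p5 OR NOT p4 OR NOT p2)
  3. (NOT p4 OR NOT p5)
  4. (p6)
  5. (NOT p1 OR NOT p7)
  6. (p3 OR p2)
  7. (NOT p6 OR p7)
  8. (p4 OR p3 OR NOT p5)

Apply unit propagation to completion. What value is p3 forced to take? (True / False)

True

Unit clause (p6) sets p6 = True.
In (NOT p6 OR p7), NOT p6 is now false; p7 must hold, so p7 = True.
(NOT p1 OR NOT p7): since p7 = True, the clause reduces to (NOT p1). p1 = False.
In (p3 OR p1), p1 is now false; p3 must hold, so p3 = True.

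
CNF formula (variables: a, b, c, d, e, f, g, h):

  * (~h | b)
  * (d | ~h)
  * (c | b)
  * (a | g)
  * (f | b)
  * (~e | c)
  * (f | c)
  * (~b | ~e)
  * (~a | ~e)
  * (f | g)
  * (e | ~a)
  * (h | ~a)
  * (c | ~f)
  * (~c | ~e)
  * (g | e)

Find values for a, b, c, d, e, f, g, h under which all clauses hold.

a=0, b=1, c=1, d=1, e=0, f=0, g=1, h=0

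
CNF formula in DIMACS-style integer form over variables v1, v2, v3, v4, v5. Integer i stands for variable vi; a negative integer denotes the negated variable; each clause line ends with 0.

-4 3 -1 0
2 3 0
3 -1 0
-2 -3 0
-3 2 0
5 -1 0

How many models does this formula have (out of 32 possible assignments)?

The models are:
  v1=F v2=T v3=F v4=F v5=F
  v1=F v2=T v3=F v4=F v5=T
  v1=F v2=T v3=F v4=T v5=F
  v1=F v2=T v3=F v4=T v5=T
That's 4 in total.

4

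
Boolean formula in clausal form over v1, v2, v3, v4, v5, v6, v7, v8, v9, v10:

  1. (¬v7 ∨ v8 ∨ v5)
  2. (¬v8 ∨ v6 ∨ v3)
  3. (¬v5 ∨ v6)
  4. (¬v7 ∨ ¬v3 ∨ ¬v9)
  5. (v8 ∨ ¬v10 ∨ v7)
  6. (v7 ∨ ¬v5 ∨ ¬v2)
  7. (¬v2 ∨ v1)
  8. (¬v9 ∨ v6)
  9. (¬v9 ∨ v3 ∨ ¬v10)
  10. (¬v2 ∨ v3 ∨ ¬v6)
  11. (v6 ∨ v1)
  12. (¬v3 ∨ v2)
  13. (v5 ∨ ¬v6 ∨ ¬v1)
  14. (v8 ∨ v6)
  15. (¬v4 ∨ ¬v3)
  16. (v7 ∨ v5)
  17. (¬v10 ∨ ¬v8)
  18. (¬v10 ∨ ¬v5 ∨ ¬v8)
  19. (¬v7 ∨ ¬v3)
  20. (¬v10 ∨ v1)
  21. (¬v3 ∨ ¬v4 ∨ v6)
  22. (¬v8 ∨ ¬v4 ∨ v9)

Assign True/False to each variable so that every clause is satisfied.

v1=True, v2=False, v3=False, v4=True, v5=True, v6=True, v7=True, v8=True, v9=True, v10=False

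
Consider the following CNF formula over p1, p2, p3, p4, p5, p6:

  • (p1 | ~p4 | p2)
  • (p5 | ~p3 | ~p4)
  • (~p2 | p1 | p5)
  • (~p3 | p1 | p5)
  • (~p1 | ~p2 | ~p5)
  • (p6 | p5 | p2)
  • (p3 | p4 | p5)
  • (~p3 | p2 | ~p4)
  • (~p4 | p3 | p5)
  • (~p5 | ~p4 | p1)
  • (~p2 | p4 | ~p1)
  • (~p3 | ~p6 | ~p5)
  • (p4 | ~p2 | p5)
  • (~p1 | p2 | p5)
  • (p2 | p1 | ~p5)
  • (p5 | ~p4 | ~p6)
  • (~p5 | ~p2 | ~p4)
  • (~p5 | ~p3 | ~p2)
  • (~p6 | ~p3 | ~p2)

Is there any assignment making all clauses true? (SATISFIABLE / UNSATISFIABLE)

SATISFIABLE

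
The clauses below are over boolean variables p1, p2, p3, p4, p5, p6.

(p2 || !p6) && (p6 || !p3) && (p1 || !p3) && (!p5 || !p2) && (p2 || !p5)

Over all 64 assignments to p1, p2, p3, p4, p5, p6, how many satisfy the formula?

14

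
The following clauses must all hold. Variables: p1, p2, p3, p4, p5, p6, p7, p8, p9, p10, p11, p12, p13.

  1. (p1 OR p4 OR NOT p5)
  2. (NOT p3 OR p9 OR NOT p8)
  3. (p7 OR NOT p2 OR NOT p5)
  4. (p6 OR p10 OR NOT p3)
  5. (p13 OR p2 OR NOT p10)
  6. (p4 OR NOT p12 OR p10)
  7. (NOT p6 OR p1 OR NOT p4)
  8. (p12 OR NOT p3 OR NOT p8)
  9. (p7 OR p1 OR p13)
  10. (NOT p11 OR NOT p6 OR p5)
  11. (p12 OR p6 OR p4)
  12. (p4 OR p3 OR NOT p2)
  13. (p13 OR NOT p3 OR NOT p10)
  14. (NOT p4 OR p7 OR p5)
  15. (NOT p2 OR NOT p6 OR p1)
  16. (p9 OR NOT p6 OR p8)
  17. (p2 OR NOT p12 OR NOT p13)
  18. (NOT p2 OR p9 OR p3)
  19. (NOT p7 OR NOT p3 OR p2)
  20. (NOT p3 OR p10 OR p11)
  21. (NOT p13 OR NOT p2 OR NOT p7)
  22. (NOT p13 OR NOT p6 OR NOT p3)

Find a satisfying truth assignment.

p1=False  p2=False  p3=False  p4=True  p5=True  p6=False  p7=False  p8=True  p9=False  p10=True  p11=False  p12=False  p13=True

Branch on p1: take p1 = False.
The remaining clauses are satisfied by p2 = False, p3 = False, p4 = True, p5 = True, p6 = False, p7 = False, p8 = True, p9 = False, p10 = True, p11 = False, p12 = False, p13 = True.
Check each clause:
  1. (NOT p5 OR p1 OR p4) — p4 is true.
  2. (NOT p8 OR p9 OR NOT p3) — NOT p3 is true.
  3. (p7 OR NOT p2 OR NOT p5) — NOT p2 is true.
  4. (p10 OR NOT p3 OR p6) — p10 is true.
  5. (p13 OR NOT p10 OR p2) — p13 is true.
  6. (NOT p12 OR p10 OR p4) — p10 is true.
  7. (NOT p6 OR p1 OR NOT p4) — NOT p6 is true.
  8. (NOT p3 OR p12 OR NOT p8) — NOT p3 is true.
  9. (p7 OR p13 OR p1) — p13 is true.
  10. (NOT p6 OR p5 OR NOT p11) — NOT p6 is true.
  11. (p4 OR p12 OR p6) — p4 is true.
  12. (NOT p2 OR p3 OR p4) — p4 is true.
  13. (NOT p10 OR NOT p3 OR p13) — NOT p3 is true.
  14. (p7 OR p5 OR NOT p4) — p5 is true.
  15. (p1 OR NOT p2 OR NOT p6) — NOT p6 is true.
  16. (p9 OR NOT p6 OR p8) — p8 is true.
  17. (NOT p13 OR p2 OR NOT p12) — NOT p12 is true.
  18. (NOT p2 OR p9 OR p3) — NOT p2 is true.
  19. (NOT p7 OR NOT p3 OR p2) — NOT p7 is true.
  20. (p11 OR p10 OR NOT p3) — p10 is true.
  21. (NOT p7 OR NOT p13 OR NOT p2) — NOT p7 is true.
  22. (NOT p3 OR NOT p13 OR NOT p6) — NOT p6 is true.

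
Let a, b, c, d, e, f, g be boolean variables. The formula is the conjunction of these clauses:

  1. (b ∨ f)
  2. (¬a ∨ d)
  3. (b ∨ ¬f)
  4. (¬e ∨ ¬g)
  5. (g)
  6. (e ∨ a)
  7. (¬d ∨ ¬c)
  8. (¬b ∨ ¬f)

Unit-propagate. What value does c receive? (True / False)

(g) stands alone — g = True.
(¬g ∨ ¬e) with g = True leaves only ¬e, so e = False.
In (a ∨ e), e is now false; a must hold, so a = True.
From (¬a ∨ d) and a = True: d = True.
In (¬c ∨ ¬d), ¬d is now false; ¬c must hold, so c = False.

False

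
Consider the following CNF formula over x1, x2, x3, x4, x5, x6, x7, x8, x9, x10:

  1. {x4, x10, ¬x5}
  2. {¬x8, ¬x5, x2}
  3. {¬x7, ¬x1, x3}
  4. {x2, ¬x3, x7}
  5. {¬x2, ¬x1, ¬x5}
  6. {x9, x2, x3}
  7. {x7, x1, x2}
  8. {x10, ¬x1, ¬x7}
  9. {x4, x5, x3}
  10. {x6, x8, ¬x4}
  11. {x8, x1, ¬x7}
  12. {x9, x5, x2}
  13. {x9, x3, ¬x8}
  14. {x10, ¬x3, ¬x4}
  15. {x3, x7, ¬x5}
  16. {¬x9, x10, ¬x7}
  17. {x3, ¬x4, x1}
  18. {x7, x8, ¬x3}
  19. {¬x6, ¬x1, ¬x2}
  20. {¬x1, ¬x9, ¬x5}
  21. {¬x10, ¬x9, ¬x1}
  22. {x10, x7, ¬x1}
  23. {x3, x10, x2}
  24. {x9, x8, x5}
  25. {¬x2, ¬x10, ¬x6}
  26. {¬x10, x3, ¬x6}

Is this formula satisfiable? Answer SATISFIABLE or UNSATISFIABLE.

SATISFIABLE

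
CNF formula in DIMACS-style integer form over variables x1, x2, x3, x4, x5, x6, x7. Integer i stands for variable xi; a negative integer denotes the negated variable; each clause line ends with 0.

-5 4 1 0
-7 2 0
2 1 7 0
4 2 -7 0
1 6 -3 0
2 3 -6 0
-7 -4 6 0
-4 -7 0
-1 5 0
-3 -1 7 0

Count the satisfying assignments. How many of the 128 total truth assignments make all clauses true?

Split on x7, then x1.
  x7=1, x1=1: remaining (x2,x3,x4,x5,x6) ∈ {(1,0,0,1,0); (1,0,0,1,1); (1,1,0,1,0); (1,1,0,1,1)} — 4.
  x7=1, x1=0: remaining (x2,x3,x4,x5,x6) ∈ {(1,0,0,0,0); (1,0,0,0,1); (1,1,0,0,1)} — 3.
  x7=0, x1=1: x4 free; 3 ways for (x2,x3,x5,x6) × 2^1 = 6.
  x7=0, x1=0: 9 of the 32 assignments to (x2,x3,x4,x5,x6) work.
Total: 4 + 3 + 6 + 9 = 22.

22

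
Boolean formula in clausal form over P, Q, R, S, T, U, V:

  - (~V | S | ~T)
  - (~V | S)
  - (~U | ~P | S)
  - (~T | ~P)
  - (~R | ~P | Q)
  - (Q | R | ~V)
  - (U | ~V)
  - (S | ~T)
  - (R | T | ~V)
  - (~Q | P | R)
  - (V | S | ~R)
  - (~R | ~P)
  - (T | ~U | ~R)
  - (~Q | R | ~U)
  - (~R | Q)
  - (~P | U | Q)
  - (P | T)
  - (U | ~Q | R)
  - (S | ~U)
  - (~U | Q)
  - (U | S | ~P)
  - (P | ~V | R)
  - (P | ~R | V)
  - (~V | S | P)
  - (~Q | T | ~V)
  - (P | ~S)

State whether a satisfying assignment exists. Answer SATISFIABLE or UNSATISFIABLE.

UNSATISFIABLE

P = True:
  U = True:
    propagation gives S=True, Q=False; an empty clause results — contradiction.
  U = False:
    propagation gives Q=True; an empty clause results — contradiction.
P = False:
  propagation gives T=True, S=True; an empty clause results — contradiction.
Every branch closes, so no satisfying assignment exists.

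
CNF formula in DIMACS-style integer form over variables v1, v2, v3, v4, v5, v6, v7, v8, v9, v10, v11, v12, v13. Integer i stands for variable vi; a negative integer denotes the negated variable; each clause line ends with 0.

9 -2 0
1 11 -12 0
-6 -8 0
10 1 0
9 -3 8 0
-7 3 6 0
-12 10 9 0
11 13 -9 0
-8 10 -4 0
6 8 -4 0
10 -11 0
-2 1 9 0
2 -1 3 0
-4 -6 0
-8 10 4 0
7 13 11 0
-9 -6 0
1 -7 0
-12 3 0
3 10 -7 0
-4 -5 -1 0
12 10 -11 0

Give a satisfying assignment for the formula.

v1=True, v2=True, v3=True, v4=True, v5=False, v6=False, v7=True, v8=True, v9=True, v10=True, v11=True, v12=False, v13=True

Check each clause:
  1. (¬v2 ∨ v9) — v9 is true.
  2. (v1 ∨ v11 ∨ ¬v12) — v1 is true.
  3. (¬v6 ∨ ¬v8) — ¬v6 is true.
  4. (v10 ∨ v1) — v1 is true.
  5. (v9 ∨ ¬v3 ∨ v8) — v8 is true.
  6. (¬v7 ∨ v6 ∨ v3) — v3 is true.
  7. (v9 ∨ ¬v12 ∨ v10) — v9 is true.
  8. (v13 ∨ v11 ∨ ¬v9) — v11 is true.
  9. (¬v4 ∨ ¬v8 ∨ v10) — v10 is true.
  10. (v6 ∨ v8 ∨ ¬v4) — v8 is true.
  11. (¬v11 ∨ v10) — v10 is true.
  12. (v1 ∨ v9 ∨ ¬v2) — v1 is true.
  13. (¬v1 ∨ v2 ∨ v3) — v2 is true.
  14. (¬v4 ∨ ¬v6) — ¬v6 is true.
  15. (¬v8 ∨ v4 ∨ v10) — v10 is true.
  16. (v13 ∨ v7 ∨ v11) — v11 is true.
  17. (¬v6 ∨ ¬v9) — ¬v6 is true.
  18. (v1 ∨ ¬v7) — v1 is true.
  19. (¬v12 ∨ v3) — v3 is true.
  20. (v3 ∨ v10 ∨ ¬v7) — v10 is true.
  21. (¬v5 ∨ ¬v4 ∨ ¬v1) — ¬v5 is true.
  22. (v12 ∨ v10 ∨ ¬v11) — v10 is true.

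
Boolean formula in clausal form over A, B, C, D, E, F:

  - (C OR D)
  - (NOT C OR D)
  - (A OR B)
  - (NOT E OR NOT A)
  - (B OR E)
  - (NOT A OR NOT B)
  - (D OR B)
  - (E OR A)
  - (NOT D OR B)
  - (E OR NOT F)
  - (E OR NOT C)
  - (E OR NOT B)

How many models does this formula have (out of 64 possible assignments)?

4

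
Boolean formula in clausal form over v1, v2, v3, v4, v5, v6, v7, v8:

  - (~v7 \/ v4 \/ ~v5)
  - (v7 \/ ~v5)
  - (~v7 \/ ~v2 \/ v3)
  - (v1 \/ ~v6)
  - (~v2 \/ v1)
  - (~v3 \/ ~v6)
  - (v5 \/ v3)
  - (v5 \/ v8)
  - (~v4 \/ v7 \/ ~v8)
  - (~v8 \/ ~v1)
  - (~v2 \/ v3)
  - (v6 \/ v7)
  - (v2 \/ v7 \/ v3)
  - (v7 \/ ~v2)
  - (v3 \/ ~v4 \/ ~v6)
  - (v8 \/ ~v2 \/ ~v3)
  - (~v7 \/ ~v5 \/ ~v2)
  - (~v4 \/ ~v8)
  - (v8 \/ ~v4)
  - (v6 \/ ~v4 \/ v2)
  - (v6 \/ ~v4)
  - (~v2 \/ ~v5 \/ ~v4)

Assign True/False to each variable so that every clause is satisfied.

Set v1 = False and propagate.
  then v6 is forced to False.
  then v2 is forced to False.
  then v7 is forced to True.
  then v4 is forced to False.
  then v5 is forced to False.
  then v3 is forced to True.
  then v8 is forced to True.

v1 = False, v2 = False, v3 = True, v4 = False, v5 = False, v6 = False, v7 = True, v8 = True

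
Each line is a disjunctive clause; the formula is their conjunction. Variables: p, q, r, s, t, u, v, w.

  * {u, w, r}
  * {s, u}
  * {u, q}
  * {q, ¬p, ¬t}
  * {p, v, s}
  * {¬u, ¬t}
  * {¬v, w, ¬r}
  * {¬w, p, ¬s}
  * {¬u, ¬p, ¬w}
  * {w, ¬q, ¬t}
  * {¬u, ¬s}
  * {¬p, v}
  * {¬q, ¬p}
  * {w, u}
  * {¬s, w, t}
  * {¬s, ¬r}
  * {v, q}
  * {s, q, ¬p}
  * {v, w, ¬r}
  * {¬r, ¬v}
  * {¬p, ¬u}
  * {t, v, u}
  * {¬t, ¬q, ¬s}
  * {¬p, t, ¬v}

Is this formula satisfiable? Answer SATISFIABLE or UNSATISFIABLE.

Branch on p: take p = False.
For the remaining variables, q = False, r = False, s = False, t = False, u = True, v = True, w = True works.
Every clause has at least one true literal under this assignment.
So p = False, q = False, r = False, s = False, t = False, u = True, v = True, w = True is a satisfying assignment.

SATISFIABLE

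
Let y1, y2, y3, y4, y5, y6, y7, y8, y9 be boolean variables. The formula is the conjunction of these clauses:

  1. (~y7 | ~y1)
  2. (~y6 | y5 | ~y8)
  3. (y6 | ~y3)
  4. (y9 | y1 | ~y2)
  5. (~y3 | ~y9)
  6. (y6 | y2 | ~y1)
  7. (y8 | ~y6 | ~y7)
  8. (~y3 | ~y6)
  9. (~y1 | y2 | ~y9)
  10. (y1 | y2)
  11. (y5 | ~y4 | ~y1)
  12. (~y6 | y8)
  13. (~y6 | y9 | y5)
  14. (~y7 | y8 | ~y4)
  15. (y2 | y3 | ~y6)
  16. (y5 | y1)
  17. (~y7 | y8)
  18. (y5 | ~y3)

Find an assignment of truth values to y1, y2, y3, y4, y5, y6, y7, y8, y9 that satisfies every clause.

y1=True, y2=True, y3=False, y4=True, y5=True, y6=False, y7=False, y8=False, y9=False

Pure literal: y5 appears only positively; assign y5 = True.
y7 occurs only negated in the remaining clauses — set y7 = False.
Branch on y1: take y1 = True.
Set y2 = True and propagate.
Try y3 = False.
For the remaining variables, y4 = True, y6 = False, y8 = False, y9 = False works.
Check each clause:
  1. (~y1 | ~y7) — ~y7 is true.
  2. (~y6 | ~y8 | y5) — ~y8 is true.
  3. (y6 | ~y3) — ~y3 is true.
  4. (y9 | ~y2 | y1) — y1 is true.
  5. (~y3 | ~y9) — ~y3 is true.
  6. (~y1 | y2 | y6) — y2 is true.
  7. (y8 | ~y6 | ~y7) — ~y7 is true.
  8. (~y3 | ~y6) — ~y6 is true.
  9. (~y1 | ~y9 | y2) — y2 is true.
  10. (y1 | y2) — y1 is true.
  11. (~y4 | ~y1 | y5) — y5 is true.
  12. (~y6 | y8) — ~y6 is true.
  13. (~y6 | y5 | y9) — ~y6 is true.
  14. (~y7 | ~y4 | y8) — ~y7 is true.
  15. (y3 | ~y6 | y2) — y2 is true.
  16. (y5 | y1) — y1 is true.
  17. (~y7 | y8) — ~y7 is true.
  18. (y5 | ~y3) — ~y3 is true.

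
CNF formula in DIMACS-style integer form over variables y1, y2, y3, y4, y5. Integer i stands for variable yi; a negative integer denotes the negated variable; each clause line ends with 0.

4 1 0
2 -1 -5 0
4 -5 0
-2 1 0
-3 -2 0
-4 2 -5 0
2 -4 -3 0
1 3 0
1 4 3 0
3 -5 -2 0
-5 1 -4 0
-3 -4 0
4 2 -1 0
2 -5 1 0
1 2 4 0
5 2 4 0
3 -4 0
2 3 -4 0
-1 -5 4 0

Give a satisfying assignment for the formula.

Try y1 = True.
Set y2 = True and propagate.
  then y3 is forced to False.
  then y5 is forced to False.
  then y4 is forced to False.

y1=True  y2=True  y3=False  y4=False  y5=False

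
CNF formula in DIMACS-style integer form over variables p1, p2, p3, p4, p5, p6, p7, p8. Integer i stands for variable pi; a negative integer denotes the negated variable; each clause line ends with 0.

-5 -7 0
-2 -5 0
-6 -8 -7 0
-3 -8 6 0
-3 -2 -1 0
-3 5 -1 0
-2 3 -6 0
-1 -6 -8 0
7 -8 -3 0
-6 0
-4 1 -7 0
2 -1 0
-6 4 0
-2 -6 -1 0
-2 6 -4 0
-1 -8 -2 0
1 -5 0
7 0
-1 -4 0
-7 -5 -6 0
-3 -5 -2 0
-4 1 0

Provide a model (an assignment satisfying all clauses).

p1 = F  p2 = T  p3 = F  p4 = F  p5 = F  p6 = F  p7 = T  p8 = F

Unit propagation: (¬p6) forces p6 = False.
Unit propagation: (p7) forces p7 = True.
(¬p5) is a unit clause, so p5 = False.
Pure literal: p3 appears only negated; assign p3 = False.
Pure literal: p4 appears only negated; assign p4 = False.
Set p1 = False and propagate.
p2, p8 are now unconstrained; take p2 = True, p8 = False.
Every clause has at least one true literal under this assignment.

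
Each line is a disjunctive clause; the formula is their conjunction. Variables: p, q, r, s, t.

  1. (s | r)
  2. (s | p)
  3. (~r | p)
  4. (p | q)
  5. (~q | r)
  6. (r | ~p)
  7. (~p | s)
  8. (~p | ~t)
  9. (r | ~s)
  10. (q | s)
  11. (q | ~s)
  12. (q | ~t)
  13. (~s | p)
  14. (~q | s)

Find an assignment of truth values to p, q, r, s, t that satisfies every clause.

p=T, q=T, r=T, s=T, t=F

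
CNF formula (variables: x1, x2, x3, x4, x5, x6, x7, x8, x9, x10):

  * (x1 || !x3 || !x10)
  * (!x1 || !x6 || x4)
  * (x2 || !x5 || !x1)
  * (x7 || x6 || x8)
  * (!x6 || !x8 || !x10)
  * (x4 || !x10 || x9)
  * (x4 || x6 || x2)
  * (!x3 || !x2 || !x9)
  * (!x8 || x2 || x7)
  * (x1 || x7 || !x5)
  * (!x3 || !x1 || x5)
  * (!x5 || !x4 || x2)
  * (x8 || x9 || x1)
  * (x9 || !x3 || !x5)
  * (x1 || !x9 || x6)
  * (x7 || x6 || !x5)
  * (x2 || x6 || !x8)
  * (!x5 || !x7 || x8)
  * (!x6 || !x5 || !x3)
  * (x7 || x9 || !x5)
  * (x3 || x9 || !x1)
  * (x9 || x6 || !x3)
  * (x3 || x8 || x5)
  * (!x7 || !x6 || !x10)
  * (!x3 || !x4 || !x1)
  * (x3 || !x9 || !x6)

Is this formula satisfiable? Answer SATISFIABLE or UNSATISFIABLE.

Pure literal: x10 appears only negated; assign x10 = False.
Set x1 = False and propagate.
Branch on x2: take x2 = True.
Set x3 = False and propagate.
The remaining clauses are satisfied by x4 = True, x5 = False, x6 = False, x7 = True, x8 = True, x9 = False.
Every clause has at least one true literal under this assignment.
So x1=F, x2=T, x3=F, x4=T, x5=F, x6=F, x7=T, x8=T, x9=F, x10=F is a satisfying assignment.

SATISFIABLE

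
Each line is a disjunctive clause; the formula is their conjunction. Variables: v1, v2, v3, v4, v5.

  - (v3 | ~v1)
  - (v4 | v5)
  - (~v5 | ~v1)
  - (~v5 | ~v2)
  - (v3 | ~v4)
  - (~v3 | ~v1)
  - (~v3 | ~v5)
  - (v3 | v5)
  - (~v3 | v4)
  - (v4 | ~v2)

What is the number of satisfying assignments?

The models are:
  v1=F v2=F v3=F v4=F v5=T
  v1=F v2=F v3=T v4=T v5=F
  v1=F v2=T v3=T v4=T v5=F
That's 3 in total.

3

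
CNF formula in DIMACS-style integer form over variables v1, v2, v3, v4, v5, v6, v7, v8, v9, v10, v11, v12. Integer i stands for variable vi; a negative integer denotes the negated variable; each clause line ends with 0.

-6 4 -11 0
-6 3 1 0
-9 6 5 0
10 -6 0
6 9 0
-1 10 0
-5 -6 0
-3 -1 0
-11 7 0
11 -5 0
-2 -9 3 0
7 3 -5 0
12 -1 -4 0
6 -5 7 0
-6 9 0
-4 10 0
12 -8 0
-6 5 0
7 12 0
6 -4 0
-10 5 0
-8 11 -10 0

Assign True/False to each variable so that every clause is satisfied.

v1=F, v2=F, v3=F, v4=F, v5=T, v6=F, v7=T, v8=T, v9=T, v10=F, v11=T, v12=T

Check each clause:
  1. {¬v11, v4, ¬v6} — ¬v6 is true.
  2. {¬v6, v3, v1} — ¬v6 is true.
  3. {v6, v5, ¬v9} — v5 is true.
  4. {¬v6, v10} — ¬v6 is true.
  5. {v9, v6} — v9 is true.
  6. {¬v1, v10} — ¬v1 is true.
  7. {¬v5, ¬v6} — ¬v6 is true.
  8. {¬v3, ¬v1} — ¬v3 is true.
  9. {¬v11, v7} — v7 is true.
  10. {¬v5, v11} — v11 is true.
  11. {¬v2, ¬v9, v3} — ¬v2 is true.
  12. {v7, ¬v5, v3} — v7 is true.
  13. {¬v4, ¬v1, v12} — ¬v4 is true.
  14. {¬v5, v7, v6} — v7 is true.
  15. {¬v6, v9} — v9 is true.
  16. {¬v4, v10} — ¬v4 is true.
  17. {¬v8, v12} — v12 is true.
  18. {¬v6, v5} — ¬v6 is true.
  19. {v12, v7} — v12 is true.
  20. {v6, ¬v4} — ¬v4 is true.
  21. {¬v10, v5} — v5 is true.
  22. {¬v8, v11, ¬v10} — v11 is true.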